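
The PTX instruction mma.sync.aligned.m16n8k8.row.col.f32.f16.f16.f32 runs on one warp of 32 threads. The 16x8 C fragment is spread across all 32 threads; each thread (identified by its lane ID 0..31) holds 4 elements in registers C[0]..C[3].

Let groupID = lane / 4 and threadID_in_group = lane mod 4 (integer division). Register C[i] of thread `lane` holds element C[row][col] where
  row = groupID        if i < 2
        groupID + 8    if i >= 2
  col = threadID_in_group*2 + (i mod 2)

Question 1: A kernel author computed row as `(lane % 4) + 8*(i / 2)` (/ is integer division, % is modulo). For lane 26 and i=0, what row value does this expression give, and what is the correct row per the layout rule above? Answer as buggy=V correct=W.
`(lane % 4) + 8*(i / 2)`[26,0]->2
L=26->gid=26>>2=6, tid=26&3=2
[0]->row 6+0=6  col 2·2+0=4
row: 2 vs 6

buggy=2 correct=6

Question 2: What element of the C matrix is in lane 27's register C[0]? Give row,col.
6,6

lane 27: G=6 (27/4), T=3 (27%4)
i=0: r=6+0=6, c=3*2+0=6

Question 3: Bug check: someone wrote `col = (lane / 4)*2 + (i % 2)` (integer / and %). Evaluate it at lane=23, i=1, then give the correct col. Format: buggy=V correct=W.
buggy=11 correct=7

`(lane / 4)*2 + (i % 2)`[23,1]->11
lane 23: gid=5 (23/4), tid=3 (23%4)
i=1: r=5+0=5, c=3*2+1=7
col: 11 vs 7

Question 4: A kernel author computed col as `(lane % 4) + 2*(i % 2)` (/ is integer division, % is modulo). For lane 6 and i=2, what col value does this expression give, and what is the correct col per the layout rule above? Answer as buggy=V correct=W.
`(lane % 4) + 2*(i % 2)`[6,2]⇒2
L=6⇒gr=6>>2=1, th=6&3=2
[2]⇒row 1+8=9  col 2·2+0=4
col: 2 vs 4

buggy=2 correct=4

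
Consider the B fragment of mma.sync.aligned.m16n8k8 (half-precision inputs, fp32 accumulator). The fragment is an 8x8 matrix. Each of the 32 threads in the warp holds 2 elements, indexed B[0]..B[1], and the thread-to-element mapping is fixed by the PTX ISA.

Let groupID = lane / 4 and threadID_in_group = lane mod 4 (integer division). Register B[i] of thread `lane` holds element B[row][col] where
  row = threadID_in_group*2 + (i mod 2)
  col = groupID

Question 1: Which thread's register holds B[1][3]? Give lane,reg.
c=3->g=3  r=1->t=0,b0=1
L=3*4+0=12  i=1=1

12,1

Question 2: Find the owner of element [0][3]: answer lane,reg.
c: 3->gid=3  r: 0->tid=0,i&1=0
L=3*4+0=12  i=0=0

12,0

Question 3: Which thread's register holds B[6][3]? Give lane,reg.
15,0

c:3=>grp=3  r:6=>tig=3,lo=0
L=3*4+3=15  i=0=0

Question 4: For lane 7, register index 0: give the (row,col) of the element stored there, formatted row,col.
lane 7⇒7/4=1, 7 mod 4=3
i=0  r:2·3+0⇒6  c:1

6,1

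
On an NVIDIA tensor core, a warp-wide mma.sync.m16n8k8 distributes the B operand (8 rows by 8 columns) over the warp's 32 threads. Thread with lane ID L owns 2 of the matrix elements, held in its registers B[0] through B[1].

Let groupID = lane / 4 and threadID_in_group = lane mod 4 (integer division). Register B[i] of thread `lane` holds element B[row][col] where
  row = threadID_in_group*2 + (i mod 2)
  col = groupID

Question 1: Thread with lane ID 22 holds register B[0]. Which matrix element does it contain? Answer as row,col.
4,5

L=22->gid=22>>2=5, tid=22&3=2
[0]->row 2·2+0=4  col gid=5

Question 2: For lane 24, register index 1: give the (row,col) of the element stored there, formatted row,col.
1,6

lane 24: grp=6 (24/4), tig=0 (24%4)
i=1: r=0*2+1=1, c=grp=6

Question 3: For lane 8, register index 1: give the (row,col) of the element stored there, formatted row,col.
lane 8: grp=2 (8/4), tig=0 (8%4)
i=1: r=0*2+1=1, c=grp=2

1,2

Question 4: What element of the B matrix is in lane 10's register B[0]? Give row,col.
4,2

10: g=2,t=2
[0] (2*2+0,2) = (4,2)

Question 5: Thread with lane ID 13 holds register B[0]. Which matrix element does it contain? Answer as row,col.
2,3

lane 13=>13/4=3, 13 mod 4=1
i=0  r:2·1+0=>2  c:3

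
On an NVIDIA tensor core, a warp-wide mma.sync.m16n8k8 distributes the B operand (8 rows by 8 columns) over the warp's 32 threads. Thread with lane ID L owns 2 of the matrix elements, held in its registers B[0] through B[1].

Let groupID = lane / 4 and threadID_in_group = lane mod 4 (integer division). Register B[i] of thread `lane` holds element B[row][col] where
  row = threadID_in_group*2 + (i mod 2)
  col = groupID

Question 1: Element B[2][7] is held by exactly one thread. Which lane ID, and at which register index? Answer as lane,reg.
c=7->g=7  r=2->t=1,b0=0
L=7*4+1=29  i=0=0

29,0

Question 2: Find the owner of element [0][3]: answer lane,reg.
12,0

c=3→G=3  r=0→T=0,p=0
L=3*4+0=12  i=0=0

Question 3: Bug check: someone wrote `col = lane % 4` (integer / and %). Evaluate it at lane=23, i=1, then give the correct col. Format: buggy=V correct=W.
`lane % 4`[23,1]⇒3
lane 23⇒23/4=5, 23 mod 4=3
i=1  r:2·3+1⇒7  c:5
col: 3 vs 5

buggy=3 correct=5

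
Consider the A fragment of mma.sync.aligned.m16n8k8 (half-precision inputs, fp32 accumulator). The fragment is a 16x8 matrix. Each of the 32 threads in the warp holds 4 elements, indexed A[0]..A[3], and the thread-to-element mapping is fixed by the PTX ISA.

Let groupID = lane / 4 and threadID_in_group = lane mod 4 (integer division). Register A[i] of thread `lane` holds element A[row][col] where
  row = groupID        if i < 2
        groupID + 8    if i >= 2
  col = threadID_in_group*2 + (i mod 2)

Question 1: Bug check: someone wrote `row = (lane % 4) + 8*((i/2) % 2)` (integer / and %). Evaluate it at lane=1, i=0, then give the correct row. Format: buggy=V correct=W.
`(lane % 4) + 8*((i/2) % 2)`[1,0]=>1
lane 1=>1/4=0, 1 mod 4=1
i=0  r:0+0=>0  c:2·1+0=>2
row: 1 vs 0

buggy=1 correct=0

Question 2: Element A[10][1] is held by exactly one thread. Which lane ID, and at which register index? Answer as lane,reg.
r=10->g=2,rb=1  c=1->t=0,b0=1
L=2*4+0=8  i=1*2+1=3

8,3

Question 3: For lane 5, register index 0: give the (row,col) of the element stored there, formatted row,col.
1,2

lane 5: G=1 (5/4), T=1 (5%4)
i=0: r=1+0=1, c=1*2+0=2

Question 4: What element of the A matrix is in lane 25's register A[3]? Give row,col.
lane 25->25/4=6, 25 mod 4=1
i=3  r:6+8->14  c:2·1+1->3

14,3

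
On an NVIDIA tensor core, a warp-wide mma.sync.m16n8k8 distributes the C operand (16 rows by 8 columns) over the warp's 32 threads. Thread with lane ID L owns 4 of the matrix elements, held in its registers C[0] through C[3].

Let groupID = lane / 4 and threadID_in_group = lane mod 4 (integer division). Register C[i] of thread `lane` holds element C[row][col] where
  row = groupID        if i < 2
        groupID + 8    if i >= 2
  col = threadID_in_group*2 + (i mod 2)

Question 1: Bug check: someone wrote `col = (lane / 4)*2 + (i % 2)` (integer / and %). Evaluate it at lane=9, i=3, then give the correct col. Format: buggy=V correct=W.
buggy=5 correct=3

`(lane / 4)*2 + (i % 2)`[9,3]=>5
lane 9=>9/4=2, 9 mod 4=1
i=3  r:2+8=>10  c:2·1+1=>3
col: 5 vs 3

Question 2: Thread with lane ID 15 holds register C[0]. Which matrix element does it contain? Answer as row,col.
lane 15→15/4=3, 15 mod 4=3
i=0  r:3+0→3  c:2·3+0→6

3,6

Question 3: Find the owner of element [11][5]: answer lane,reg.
r=11->g=3,rb=1  c=5->t=2,b0=1
L=3*4+2=14  i=1*2+1=3

14,3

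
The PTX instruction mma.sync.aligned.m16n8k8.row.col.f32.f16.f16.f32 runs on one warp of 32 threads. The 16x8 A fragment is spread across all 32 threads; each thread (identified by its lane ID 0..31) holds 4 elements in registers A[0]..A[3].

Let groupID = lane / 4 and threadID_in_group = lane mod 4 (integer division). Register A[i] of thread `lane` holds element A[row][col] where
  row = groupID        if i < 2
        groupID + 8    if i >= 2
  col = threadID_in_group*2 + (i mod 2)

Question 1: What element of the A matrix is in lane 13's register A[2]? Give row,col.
L=13->g=13>>2=3, t=13&3=1
[2]->row 3+8=11  col 1·2+0=2

11,2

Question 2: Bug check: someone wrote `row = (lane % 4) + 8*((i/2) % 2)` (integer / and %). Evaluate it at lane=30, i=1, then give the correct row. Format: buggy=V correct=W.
buggy=2 correct=7

`(lane % 4) + 8*((i/2) % 2)`[30,1]->2
30: gid=7,tid=2
[1] (7+0,2*2+1) = (7,5)
row: 2 vs 7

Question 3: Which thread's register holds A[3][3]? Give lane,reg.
13,1

r=3⇒gr=3,Rb=0  c=3⇒th=1,odd=1
L=3*4+1=13  i=0*2+1=1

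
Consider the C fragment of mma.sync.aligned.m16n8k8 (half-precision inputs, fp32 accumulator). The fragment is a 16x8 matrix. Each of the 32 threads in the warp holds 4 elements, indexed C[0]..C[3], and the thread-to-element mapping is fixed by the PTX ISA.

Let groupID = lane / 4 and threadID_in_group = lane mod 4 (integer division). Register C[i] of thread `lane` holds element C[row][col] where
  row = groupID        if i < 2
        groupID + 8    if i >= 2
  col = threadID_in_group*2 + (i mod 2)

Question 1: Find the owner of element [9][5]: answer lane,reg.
6,3

r=9⇒gr=1,Rb=1  c=5⇒th=2,odd=1
L=1*4+2=6  i=1*2+1=3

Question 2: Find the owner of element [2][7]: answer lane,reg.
11,1

r=2⇒gr=2,Rb=0  c=7⇒th=3,odd=1
L=2*4+3=11  i=0*2+1=1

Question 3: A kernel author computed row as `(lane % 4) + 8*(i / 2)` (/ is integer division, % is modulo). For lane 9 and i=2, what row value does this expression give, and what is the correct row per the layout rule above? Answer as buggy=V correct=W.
`(lane % 4) + 8*(i / 2)`[9,2]⇒9
lane 9: gr=2 (9/4), th=1 (9%4)
i=2: r=2+8=10, c=1*2+0=2
row: 9 vs 10

buggy=9 correct=10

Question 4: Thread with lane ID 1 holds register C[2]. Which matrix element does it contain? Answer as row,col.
8,2

lane 1: gr=0 (1/4), th=1 (1%4)
i=2: r=0+8=8, c=1*2+0=2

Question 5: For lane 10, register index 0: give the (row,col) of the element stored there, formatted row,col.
lane 10: gr=2 (10/4), th=2 (10%4)
i=0: r=2+0=2, c=2*2+0=4

2,4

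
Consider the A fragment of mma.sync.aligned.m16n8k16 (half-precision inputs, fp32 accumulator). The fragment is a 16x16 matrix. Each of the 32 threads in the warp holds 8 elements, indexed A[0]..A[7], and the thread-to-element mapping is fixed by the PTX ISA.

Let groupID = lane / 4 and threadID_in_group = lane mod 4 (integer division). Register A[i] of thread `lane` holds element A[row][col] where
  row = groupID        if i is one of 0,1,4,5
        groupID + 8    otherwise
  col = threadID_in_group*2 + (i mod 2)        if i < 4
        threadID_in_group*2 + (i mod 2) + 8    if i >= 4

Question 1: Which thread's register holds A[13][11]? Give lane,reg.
r: 13->gid=5,r8=1  c: 11->c8=1,tid=1,i&1=1
L=5*4+1=21  i=1*4+1*2+1=7

21,7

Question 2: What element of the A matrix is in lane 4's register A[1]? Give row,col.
1,1

lane 4: G=1 (4/4), T=0 (4%4)
i=1: r=1+0=1, c=0*2+1+0=1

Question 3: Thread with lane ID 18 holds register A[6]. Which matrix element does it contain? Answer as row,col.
12,12

18: grp=4,tig=2
[6] (4+8,2*2+0+8) = (12,12)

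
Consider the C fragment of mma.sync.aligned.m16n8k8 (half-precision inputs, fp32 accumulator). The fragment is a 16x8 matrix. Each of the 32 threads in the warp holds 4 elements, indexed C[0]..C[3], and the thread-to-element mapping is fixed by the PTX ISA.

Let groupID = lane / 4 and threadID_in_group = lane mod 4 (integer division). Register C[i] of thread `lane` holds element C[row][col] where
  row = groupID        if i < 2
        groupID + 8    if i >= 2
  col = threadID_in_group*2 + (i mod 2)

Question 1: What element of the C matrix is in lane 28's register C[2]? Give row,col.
15,0

lane 28: gr=7 (28/4), th=0 (28%4)
i=2: r=7+8=15, c=0*2+0=0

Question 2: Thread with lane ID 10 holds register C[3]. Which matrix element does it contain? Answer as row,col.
lane 10: G=2 (10/4), T=2 (10%4)
i=3: r=2+8=10, c=2*2+1=5

10,5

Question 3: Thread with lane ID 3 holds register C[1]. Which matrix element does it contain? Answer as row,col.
0,7

lane 3: gid=0 (3/4), tid=3 (3%4)
i=1: r=0+0=0, c=3*2+1=7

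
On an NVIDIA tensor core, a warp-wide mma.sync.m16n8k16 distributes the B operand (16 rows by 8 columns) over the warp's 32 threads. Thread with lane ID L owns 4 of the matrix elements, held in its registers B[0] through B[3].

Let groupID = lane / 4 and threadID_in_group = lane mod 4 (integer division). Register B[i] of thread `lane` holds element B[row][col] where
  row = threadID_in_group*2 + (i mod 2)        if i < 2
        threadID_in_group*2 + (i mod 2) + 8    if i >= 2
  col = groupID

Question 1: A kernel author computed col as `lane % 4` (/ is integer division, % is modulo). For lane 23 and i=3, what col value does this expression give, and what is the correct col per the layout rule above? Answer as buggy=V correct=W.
buggy=3 correct=5

`lane % 4`[23,3]->3
23: g=5,t=3
[3] (3*2+1+8,5) = (15,5)
col: 3 vs 5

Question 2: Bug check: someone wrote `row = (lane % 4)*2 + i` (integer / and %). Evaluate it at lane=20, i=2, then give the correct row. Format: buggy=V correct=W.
buggy=2 correct=8

`(lane % 4)*2 + i`[20,2]=>2
lane 20: grp=5 (20/4), tig=0 (20%4)
i=2: r=0*2+0+8=8, c=grp=5
row: 2 vs 8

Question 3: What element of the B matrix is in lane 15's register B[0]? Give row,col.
lane 15: gid=3 (15/4), tid=3 (15%4)
i=0: r=3*2+0+0=6, c=gid=3

6,3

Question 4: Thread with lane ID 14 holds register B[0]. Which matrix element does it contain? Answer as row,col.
4,3

lane 14: grp=3 (14/4), tig=2 (14%4)
i=0: r=2*2+0+0=4, c=grp=3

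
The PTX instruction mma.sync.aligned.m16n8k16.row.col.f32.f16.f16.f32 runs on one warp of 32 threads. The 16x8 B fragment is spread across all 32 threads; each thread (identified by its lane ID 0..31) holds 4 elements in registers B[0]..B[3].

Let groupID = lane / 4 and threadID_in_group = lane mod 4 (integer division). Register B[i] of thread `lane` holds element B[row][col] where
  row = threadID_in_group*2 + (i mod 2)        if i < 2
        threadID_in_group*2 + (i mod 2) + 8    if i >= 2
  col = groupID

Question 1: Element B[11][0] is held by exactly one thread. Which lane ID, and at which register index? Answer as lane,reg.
1,3

c:0=>grp=0  r:11=>rB=1,tig=1,lo=1
L=0*4+1=1  i=1*2+1=3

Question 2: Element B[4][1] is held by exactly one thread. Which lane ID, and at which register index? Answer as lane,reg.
6,0

c: 1->gid=1  r: 4->r8=0,tid=2,i&1=0
L=1*4+2=6  i=0*2+0=0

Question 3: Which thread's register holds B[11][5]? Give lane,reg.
21,3

c:5=>grp=5  r:11=>rB=1,tig=1,lo=1
L=5*4+1=21  i=1*2+1=3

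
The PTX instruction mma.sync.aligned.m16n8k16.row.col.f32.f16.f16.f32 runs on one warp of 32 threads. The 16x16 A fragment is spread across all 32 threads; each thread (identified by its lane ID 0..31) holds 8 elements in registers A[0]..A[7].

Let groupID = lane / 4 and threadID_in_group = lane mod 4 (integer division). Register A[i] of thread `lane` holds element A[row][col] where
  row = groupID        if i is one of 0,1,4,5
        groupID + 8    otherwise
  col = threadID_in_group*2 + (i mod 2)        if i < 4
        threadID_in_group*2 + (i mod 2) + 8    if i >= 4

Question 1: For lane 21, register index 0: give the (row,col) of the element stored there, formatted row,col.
5,2

L=21=>grp=21>>2=5, tig=21&3=1
[0]=>row 5+0=5  col 1·2+0+0=2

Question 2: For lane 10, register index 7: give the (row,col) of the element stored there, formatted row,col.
lane 10=>10/4=2, 10 mod 4=2
i=7  r:2+8=>10  c:2·2+1+8=>13

10,13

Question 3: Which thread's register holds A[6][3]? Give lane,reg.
r=6⇒gr=6,Rb=0  c=3⇒Cb=0,th=1,odd=1
L=6*4+1=25  i=0*4+0*2+1=1

25,1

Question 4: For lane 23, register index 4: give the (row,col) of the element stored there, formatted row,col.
23: G=5,T=3
[4] (5+0,3*2+0+8) = (5,14)

5,14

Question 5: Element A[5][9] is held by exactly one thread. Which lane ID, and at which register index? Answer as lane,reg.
r=5⇒gr=5,Rb=0  c=9⇒Cb=1,th=0,odd=1
L=5*4+0=20  i=1*4+0*2+1=5

20,5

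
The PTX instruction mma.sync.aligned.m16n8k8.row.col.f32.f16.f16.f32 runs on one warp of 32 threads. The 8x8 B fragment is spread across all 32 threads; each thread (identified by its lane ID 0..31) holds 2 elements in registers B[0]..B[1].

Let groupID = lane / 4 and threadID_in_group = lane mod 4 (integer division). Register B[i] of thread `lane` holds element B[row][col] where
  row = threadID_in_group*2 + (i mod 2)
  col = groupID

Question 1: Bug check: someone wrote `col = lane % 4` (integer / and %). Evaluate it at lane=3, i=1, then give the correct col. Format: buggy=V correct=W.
buggy=3 correct=0

`lane % 4`[3,1]=>3
3: grp=0,tig=3
[1] (3*2+1,0) = (7,0)
col: 3 vs 0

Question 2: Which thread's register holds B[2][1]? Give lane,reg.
5,0

c=1⇒gr=1  r=2⇒th=1,odd=0
L=1*4+1=5  i=0=0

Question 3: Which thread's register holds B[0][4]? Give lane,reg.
16,0

c:4=>grp=4  r:0=>tig=0,lo=0
L=4*4+0=16  i=0=0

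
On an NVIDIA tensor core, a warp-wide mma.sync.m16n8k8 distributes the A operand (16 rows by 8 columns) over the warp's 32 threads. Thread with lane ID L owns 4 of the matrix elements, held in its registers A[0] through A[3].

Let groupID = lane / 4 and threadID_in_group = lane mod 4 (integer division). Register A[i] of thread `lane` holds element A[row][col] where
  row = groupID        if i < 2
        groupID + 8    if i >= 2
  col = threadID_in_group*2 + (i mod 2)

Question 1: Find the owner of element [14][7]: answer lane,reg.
r=14⇒gr=6,Rb=1  c=7⇒th=3,odd=1
L=6*4+3=27  i=1*2+1=3

27,3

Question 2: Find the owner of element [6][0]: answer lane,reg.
r=6->g=6,rb=0  c=0->t=0,b0=0
L=6*4+0=24  i=0*2+0=0

24,0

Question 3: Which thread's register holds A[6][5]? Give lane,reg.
26,1

r:6=>grp=6,rB=0  c:5=>tig=2,lo=1
L=6*4+2=26  i=0*2+1=1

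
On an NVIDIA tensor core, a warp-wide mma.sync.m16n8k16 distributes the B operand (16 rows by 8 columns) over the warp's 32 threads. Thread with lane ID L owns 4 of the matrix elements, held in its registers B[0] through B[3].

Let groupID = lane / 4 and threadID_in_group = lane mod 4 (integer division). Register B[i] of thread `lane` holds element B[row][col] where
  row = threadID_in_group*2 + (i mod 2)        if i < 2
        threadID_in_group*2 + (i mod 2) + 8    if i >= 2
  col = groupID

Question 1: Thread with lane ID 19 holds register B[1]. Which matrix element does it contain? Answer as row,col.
L=19⇒gr=19>>2=4, th=19&3=3
[1]⇒row 3·2+1+0=7  col gr=4

7,4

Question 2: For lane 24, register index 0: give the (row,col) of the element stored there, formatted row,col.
0,6

lane 24→24/4=6, 24 mod 4=0
i=0  r:2·0+0+0→0  c:6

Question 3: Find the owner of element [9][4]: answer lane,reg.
c=4->g=4  r=9->rb=1,t=0,b0=1
L=4*4+0=16  i=1*2+1=3

16,3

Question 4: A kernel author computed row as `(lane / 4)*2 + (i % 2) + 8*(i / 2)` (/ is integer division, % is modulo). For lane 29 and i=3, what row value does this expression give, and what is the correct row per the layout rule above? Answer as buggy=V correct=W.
buggy=23 correct=11

`(lane / 4)*2 + (i % 2) + 8*(i / 2)`[29,3]->23
lane 29->29/4=7, 29 mod 4=1
i=3  r:2·1+1+8->11  c:7
row: 23 vs 11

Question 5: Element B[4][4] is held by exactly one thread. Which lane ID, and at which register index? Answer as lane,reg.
c: 4->gid=4  r: 4->r8=0,tid=2,i&1=0
L=4*4+2=18  i=0*2+0=0

18,0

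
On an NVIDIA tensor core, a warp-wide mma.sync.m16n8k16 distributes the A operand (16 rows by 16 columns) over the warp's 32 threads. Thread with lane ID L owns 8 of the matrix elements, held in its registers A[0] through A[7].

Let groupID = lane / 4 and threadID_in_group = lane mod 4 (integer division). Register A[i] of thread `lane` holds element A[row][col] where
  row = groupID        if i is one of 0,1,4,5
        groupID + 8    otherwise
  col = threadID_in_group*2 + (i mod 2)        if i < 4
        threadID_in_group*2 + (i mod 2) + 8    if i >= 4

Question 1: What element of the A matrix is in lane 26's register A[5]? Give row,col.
6,13

lane 26->26/4=6, 26 mod 4=2
i=5  r:6+0->6  c:2·2+1+8->13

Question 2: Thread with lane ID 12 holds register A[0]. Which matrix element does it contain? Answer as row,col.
3,0

lane 12: gr=3 (12/4), th=0 (12%4)
i=0: r=3+0=3, c=0*2+0+0=0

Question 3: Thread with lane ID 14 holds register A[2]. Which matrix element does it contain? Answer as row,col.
lane 14→14/4=3, 14 mod 4=2
i=2  r:3+8→11  c:2·2+0+0→4

11,4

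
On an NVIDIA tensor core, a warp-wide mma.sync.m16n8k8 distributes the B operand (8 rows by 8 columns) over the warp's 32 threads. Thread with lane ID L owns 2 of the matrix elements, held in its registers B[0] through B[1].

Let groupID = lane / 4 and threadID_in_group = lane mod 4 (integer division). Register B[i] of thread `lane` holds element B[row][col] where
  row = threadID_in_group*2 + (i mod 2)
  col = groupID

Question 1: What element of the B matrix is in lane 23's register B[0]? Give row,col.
6,5

L=23->gid=23>>2=5, tid=23&3=3
[0]->row 3·2+0=6  col gid=5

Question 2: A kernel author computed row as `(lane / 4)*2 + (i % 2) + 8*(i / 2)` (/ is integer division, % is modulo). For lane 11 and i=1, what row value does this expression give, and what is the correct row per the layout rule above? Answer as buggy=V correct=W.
`(lane / 4)*2 + (i % 2) + 8*(i / 2)`[11,1]=>5
L=11=>grp=11>>2=2, tig=11&3=3
[1]=>row 3·2+1=7  col grp=2
row: 5 vs 7

buggy=5 correct=7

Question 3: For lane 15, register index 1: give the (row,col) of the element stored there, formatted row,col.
lane 15: grp=3 (15/4), tig=3 (15%4)
i=1: r=3*2+1=7, c=grp=3

7,3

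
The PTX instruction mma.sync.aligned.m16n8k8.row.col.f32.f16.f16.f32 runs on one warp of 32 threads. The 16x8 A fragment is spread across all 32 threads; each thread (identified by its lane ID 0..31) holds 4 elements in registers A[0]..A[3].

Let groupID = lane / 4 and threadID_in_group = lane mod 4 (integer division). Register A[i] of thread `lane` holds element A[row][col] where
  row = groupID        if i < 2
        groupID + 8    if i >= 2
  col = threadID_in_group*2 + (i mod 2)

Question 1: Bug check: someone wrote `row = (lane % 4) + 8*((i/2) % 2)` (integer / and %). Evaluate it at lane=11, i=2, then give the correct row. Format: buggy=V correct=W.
buggy=11 correct=10

`(lane % 4) + 8*((i/2) % 2)`[11,2]⇒11
lane 11⇒11/4=2, 11 mod 4=3
i=2  r:2+8⇒10  c:2·3+0⇒6
row: 11 vs 10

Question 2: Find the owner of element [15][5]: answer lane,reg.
r=15⇒gr=7,Rb=1  c=5⇒th=2,odd=1
L=7*4+2=30  i=1*2+1=3

30,3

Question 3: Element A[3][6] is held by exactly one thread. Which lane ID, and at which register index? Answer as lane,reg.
r=3→G=3,rhi=0  c=6→T=3,p=0
L=3*4+3=15  i=0*2+0=0

15,0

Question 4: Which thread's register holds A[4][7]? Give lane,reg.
19,1

r: 4->gid=4,r8=0  c: 7->tid=3,i&1=1
L=4*4+3=19  i=0*2+1=1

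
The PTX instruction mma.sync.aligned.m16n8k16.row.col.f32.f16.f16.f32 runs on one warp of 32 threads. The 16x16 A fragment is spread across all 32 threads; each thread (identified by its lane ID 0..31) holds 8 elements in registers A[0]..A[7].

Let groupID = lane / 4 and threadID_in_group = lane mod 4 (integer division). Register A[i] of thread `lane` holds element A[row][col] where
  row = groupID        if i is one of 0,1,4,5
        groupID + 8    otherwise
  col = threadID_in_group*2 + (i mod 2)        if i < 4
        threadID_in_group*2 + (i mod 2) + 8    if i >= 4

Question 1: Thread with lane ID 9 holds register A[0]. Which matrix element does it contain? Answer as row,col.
2,2

lane 9: G=2 (9/4), T=1 (9%4)
i=0: r=2+0=2, c=1*2+0+0=2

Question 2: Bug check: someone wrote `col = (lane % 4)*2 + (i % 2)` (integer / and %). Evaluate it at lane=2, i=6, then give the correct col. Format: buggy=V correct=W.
buggy=4 correct=12

`(lane % 4)*2 + (i % 2)`[2,6]=>4
lane 2=>2/4=0, 2 mod 4=2
i=6  r:0+8=>8  c:2·2+0+8=>12
col: 4 vs 12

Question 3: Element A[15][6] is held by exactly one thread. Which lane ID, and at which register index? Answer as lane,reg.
r=15→G=7,rhi=1  c=6→chi=0,T=3,p=0
L=7*4+3=31  i=0*4+1*2+0=2

31,2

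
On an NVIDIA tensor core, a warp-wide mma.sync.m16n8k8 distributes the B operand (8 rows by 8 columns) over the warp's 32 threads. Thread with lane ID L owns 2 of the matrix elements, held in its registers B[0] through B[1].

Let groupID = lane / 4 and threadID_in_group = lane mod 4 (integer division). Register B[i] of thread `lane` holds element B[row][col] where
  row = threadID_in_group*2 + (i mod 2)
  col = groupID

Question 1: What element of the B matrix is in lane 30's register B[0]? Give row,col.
30: gid=7,tid=2
[0] (2*2+0,7) = (4,7)

4,7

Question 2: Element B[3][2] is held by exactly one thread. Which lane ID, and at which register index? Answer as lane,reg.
c: 2->gid=2  r: 3->tid=1,i&1=1
L=2*4+1=9  i=1=1

9,1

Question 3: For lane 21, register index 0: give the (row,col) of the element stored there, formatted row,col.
2,5

L=21⇒gr=21>>2=5, th=21&3=1
[0]⇒row 1·2+0=2  col gr=5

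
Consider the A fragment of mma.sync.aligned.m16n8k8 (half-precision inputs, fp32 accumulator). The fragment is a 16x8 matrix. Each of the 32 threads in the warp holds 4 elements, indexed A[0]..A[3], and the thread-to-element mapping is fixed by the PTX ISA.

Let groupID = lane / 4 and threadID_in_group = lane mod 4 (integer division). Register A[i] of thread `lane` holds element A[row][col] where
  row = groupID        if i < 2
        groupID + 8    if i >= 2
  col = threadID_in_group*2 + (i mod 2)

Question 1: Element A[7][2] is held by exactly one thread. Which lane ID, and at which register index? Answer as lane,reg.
29,0

r:7=>grp=7,rB=0  c:2=>tig=1,lo=0
L=7*4+1=29  i=0*2+0=0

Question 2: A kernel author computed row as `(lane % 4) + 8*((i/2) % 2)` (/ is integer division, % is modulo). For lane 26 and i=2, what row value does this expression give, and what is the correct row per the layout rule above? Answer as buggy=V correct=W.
`(lane % 4) + 8*((i/2) % 2)`[26,2]=>10
26: grp=6,tig=2
[2] (6+8,2*2+0) = (14,4)
row: 10 vs 14

buggy=10 correct=14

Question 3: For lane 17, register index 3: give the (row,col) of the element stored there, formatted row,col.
12,3

lane 17⇒17/4=4, 17 mod 4=1
i=3  r:4+8⇒12  c:2·1+1⇒3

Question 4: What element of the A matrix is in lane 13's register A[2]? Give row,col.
11,2

lane 13=>13/4=3, 13 mod 4=1
i=2  r:3+8=>11  c:2·1+0=>2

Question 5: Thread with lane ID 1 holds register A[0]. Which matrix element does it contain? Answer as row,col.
lane 1: G=0 (1/4), T=1 (1%4)
i=0: r=0+0=0, c=1*2+0=2

0,2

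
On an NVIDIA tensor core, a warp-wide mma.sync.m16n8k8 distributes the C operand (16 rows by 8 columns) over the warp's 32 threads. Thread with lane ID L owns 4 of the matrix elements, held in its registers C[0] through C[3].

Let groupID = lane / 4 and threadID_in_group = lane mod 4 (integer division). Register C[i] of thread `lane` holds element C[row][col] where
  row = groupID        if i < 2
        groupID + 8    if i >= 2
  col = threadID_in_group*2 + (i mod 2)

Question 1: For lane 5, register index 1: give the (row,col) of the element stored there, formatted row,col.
1,3

lane 5: gid=1 (5/4), tid=1 (5%4)
i=1: r=1+0=1, c=1*2+1=3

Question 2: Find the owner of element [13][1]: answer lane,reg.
20,3

r=13→G=5,rhi=1  c=1→T=0,p=1
L=5*4+0=20  i=1*2+1=3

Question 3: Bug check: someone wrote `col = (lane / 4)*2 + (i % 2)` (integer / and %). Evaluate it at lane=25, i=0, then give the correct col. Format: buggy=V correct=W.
buggy=12 correct=2

`(lane / 4)*2 + (i % 2)`[25,0]=>12
L=25=>grp=25>>2=6, tig=25&3=1
[0]=>row 6+0=6  col 1·2+0=2
col: 12 vs 2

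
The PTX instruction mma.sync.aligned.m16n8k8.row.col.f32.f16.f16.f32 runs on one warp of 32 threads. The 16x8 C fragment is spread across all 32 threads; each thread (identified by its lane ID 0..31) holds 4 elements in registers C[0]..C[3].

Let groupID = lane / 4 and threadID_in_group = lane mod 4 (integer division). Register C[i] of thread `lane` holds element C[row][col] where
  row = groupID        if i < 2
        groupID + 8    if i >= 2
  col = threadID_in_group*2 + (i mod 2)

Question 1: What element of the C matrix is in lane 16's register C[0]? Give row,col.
16: G=4,T=0
[0] (4+0,0*2+0) = (4,0)

4,0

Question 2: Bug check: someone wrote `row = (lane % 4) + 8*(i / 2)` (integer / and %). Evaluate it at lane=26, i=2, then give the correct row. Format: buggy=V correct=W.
buggy=10 correct=14

`(lane % 4) + 8*(i / 2)`[26,2]=>10
26: grp=6,tig=2
[2] (6+8,2*2+0) = (14,4)
row: 10 vs 14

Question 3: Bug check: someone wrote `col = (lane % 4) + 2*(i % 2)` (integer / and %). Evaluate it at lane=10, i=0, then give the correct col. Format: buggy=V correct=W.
`(lane % 4) + 2*(i % 2)`[10,0]⇒2
L=10⇒gr=10>>2=2, th=10&3=2
[0]⇒row 2+0=2  col 2·2+0=4
col: 2 vs 4

buggy=2 correct=4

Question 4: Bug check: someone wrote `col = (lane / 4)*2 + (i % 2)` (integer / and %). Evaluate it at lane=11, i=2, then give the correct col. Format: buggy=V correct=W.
buggy=4 correct=6

`(lane / 4)*2 + (i % 2)`[11,2]⇒4
11: gr=2,th=3
[2] (2+8,3*2+0) = (10,6)
col: 4 vs 6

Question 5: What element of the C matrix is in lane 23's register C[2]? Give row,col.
lane 23⇒23/4=5, 23 mod 4=3
i=2  r:5+8⇒13  c:2·3+0⇒6

13,6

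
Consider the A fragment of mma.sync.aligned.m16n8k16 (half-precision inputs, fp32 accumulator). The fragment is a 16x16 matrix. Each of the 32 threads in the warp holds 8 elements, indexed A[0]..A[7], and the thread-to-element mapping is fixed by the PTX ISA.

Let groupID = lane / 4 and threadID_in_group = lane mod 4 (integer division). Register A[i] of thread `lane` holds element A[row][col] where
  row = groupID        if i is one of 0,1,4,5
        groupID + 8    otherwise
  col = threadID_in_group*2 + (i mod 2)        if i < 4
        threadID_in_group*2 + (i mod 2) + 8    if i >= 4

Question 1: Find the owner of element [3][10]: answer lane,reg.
r: 3->gid=3,r8=0  c: 10->c8=1,tid=1,i&1=0
L=3*4+1=13  i=1*4+0*2+0=4

13,4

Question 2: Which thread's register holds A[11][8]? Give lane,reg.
12,6

r: 11->gid=3,r8=1  c: 8->c8=1,tid=0,i&1=0
L=3*4+0=12  i=1*4+1*2+0=6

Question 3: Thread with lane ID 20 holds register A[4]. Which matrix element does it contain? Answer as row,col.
lane 20=>20/4=5, 20 mod 4=0
i=4  r:5+0=>5  c:2·0+0+8=>8

5,8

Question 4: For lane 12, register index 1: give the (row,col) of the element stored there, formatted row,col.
3,1

lane 12⇒12/4=3, 12 mod 4=0
i=1  r:3+0⇒3  c:2·0+1+0⇒1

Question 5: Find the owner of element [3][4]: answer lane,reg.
14,0

r=3→G=3,rhi=0  c=4→chi=0,T=2,p=0
L=3*4+2=14  i=0*4+0*2+0=0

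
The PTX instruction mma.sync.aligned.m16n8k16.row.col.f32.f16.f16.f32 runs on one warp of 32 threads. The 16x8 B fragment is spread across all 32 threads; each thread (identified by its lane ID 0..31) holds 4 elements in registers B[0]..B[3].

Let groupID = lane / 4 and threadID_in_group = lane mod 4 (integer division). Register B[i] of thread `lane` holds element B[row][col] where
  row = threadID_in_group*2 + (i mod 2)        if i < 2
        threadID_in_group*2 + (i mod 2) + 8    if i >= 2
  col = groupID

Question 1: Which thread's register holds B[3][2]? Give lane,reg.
9,1

c:2=>grp=2  r:3=>rB=0,tig=1,lo=1
L=2*4+1=9  i=0*2+1=1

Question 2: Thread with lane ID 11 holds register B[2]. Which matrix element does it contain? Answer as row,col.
11: g=2,t=3
[2] (3*2+0+8,2) = (14,2)

14,2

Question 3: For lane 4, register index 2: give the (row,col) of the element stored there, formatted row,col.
L=4⇒gr=4>>2=1, th=4&3=0
[2]⇒row 0·2+0+8=8  col gr=1

8,1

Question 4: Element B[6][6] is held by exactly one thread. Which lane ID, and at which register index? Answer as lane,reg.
c=6⇒gr=6  r=6⇒Rb=0,th=3,odd=0
L=6*4+3=27  i=0*2+0=0

27,0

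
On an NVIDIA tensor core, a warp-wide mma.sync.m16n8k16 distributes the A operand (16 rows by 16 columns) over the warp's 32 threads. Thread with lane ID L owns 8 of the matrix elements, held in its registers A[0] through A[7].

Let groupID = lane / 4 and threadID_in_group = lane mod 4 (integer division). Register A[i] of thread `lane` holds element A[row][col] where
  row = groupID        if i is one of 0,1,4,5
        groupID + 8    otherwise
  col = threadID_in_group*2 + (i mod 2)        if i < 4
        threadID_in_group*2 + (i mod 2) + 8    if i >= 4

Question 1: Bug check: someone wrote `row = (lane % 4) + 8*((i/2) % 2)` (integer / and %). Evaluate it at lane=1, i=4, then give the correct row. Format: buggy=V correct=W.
`(lane % 4) + 8*((i/2) % 2)`[1,4]->1
lane 1: g=0 (1/4), t=1 (1%4)
i=4: r=0+0=0, c=1*2+0+8=10
row: 1 vs 0

buggy=1 correct=0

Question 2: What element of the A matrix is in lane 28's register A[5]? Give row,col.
lane 28→28/4=7, 28 mod 4=0
i=5  r:7+0→7  c:2·0+1+8→9

7,9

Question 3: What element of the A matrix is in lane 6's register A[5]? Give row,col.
1,13

6: grp=1,tig=2
[5] (1+0,2*2+1+8) = (1,13)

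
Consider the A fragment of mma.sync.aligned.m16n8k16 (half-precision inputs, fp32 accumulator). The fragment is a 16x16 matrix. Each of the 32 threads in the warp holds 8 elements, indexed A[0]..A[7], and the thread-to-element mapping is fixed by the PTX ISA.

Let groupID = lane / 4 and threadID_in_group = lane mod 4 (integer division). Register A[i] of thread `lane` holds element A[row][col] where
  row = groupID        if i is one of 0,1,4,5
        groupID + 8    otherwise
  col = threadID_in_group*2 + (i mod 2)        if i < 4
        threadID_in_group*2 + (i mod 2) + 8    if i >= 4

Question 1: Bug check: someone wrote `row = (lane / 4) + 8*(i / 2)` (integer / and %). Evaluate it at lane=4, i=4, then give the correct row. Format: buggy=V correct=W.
`(lane / 4) + 8*(i / 2)`[4,4]->17
lane 4->4/4=1, 4 mod 4=0
i=4  r:1+0->1  c:2·0+0+8->8
row: 17 vs 1

buggy=17 correct=1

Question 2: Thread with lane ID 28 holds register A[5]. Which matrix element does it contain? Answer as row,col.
L=28->g=28>>2=7, t=28&3=0
[5]->row 7+0=7  col 0·2+1+8=9

7,9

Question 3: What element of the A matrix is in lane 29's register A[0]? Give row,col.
29: G=7,T=1
[0] (7+0,1*2+0+0) = (7,2)

7,2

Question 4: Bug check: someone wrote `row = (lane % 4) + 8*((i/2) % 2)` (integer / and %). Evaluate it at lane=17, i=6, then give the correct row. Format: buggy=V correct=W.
buggy=9 correct=12

`(lane % 4) + 8*((i/2) % 2)`[17,6]=>9
lane 17=>17/4=4, 17 mod 4=1
i=6  r:4+8=>12  c:2·1+0+8=>10
row: 9 vs 12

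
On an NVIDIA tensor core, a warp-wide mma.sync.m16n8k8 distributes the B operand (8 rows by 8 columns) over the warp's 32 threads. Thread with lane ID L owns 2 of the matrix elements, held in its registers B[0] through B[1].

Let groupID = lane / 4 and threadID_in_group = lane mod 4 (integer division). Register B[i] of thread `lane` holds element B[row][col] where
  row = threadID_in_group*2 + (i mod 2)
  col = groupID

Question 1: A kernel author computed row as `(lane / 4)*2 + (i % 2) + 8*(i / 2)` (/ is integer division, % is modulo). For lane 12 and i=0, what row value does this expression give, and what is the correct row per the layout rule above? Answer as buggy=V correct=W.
buggy=6 correct=0

`(lane / 4)*2 + (i % 2) + 8*(i / 2)`[12,0]⇒6
lane 12⇒12/4=3, 12 mod 4=0
i=0  r:2·0+0⇒0  c:3
row: 6 vs 0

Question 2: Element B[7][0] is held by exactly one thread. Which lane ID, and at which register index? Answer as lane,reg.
3,1

c=0⇒gr=0  r=7⇒th=3,odd=1
L=0*4+3=3  i=1=1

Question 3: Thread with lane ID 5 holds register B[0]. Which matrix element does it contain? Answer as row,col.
L=5->gid=5>>2=1, tid=5&3=1
[0]->row 1·2+0=2  col gid=1

2,1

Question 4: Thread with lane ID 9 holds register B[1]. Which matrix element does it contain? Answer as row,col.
lane 9: g=2 (9/4), t=1 (9%4)
i=1: r=1*2+1=3, c=g=2

3,2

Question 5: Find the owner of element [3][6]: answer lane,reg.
25,1

c=6->g=6  r=3->t=1,b0=1
L=6*4+1=25  i=1=1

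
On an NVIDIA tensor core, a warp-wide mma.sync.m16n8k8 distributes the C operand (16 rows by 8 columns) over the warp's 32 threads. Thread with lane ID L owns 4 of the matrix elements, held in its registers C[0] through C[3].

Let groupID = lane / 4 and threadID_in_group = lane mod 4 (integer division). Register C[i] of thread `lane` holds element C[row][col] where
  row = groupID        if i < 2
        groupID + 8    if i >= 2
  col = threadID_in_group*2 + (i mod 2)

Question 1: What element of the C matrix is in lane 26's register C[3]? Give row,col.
14,5

L=26→G=26>>2=6, T=26&3=2
[3]→row 6+8=14  col 2·2+1=5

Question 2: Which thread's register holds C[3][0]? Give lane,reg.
r: 3->gid=3,r8=0  c: 0->tid=0,i&1=0
L=3*4+0=12  i=0*2+0=0

12,0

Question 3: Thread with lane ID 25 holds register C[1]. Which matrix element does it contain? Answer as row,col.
6,3

L=25->g=25>>2=6, t=25&3=1
[1]->row 6+0=6  col 1·2+1=3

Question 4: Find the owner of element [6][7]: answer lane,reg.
r=6→G=6,rhi=0  c=7→T=3,p=1
L=6*4+3=27  i=0*2+1=1

27,1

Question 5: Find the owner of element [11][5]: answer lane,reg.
14,3

r=11→G=3,rhi=1  c=5→T=2,p=1
L=3*4+2=14  i=1*2+1=3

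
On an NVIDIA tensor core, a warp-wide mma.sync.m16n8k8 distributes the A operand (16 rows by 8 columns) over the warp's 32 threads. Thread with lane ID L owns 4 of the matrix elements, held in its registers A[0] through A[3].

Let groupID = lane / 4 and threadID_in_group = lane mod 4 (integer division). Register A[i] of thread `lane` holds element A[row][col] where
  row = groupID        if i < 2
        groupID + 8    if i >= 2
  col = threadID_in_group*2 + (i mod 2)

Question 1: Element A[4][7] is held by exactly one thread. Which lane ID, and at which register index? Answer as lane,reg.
r:4=>grp=4,rB=0  c:7=>tig=3,lo=1
L=4*4+3=19  i=0*2+1=1

19,1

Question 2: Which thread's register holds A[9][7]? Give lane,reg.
7,3

r: 9->gid=1,r8=1  c: 7->tid=3,i&1=1
L=1*4+3=7  i=1*2+1=3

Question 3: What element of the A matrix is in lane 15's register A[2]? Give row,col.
11,6

L=15⇒gr=15>>2=3, th=15&3=3
[2]⇒row 3+8=11  col 3·2+0=6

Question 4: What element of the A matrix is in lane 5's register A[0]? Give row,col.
lane 5→5/4=1, 5 mod 4=1
i=0  r:1+0→1  c:2·1+0→2

1,2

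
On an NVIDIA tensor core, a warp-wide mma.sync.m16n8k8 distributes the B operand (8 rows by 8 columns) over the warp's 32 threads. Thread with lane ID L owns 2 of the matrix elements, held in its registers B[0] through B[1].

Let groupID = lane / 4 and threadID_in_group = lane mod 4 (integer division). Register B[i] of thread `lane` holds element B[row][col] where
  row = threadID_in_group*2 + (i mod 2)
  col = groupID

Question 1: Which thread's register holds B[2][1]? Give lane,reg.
c=1⇒gr=1  r=2⇒th=1,odd=0
L=1*4+1=5  i=0=0

5,0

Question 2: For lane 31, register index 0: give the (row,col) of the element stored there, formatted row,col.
L=31->gid=31>>2=7, tid=31&3=3
[0]->row 3·2+0=6  col gid=7

6,7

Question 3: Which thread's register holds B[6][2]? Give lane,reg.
c: 2->gid=2  r: 6->tid=3,i&1=0
L=2*4+3=11  i=0=0

11,0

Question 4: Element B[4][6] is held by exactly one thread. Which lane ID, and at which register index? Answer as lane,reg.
c=6⇒gr=6  r=4⇒th=2,odd=0
L=6*4+2=26  i=0=0

26,0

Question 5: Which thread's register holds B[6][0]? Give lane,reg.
3,0

c=0⇒gr=0  r=6⇒th=3,odd=0
L=0*4+3=3  i=0=0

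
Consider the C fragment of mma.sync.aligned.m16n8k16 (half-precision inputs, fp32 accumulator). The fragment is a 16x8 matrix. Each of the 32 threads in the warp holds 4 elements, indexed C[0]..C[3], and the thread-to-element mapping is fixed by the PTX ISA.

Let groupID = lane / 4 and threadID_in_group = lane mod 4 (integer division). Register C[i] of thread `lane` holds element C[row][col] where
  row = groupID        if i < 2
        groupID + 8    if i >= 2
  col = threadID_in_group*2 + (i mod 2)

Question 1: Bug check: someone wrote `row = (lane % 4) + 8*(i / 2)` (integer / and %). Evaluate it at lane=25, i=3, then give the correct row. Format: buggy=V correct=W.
`(lane % 4) + 8*(i / 2)`[25,3]->9
25: gid=6,tid=1
[3] (6+8,1*2+1) = (14,3)
row: 9 vs 14

buggy=9 correct=14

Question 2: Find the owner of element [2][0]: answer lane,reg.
8,0

r:2=>grp=2,rB=0  c:0=>tig=0,lo=0
L=2*4+0=8  i=0*2+0=0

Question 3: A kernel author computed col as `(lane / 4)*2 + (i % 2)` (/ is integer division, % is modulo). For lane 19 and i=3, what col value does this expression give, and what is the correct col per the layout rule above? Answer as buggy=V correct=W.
`(lane / 4)*2 + (i % 2)`[19,3]=>9
19: grp=4,tig=3
[3] (4+8,3*2+1) = (12,7)
col: 9 vs 7

buggy=9 correct=7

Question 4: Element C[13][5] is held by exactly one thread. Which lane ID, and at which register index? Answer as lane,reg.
r=13->g=5,rb=1  c=5->t=2,b0=1
L=5*4+2=22  i=1*2+1=3

22,3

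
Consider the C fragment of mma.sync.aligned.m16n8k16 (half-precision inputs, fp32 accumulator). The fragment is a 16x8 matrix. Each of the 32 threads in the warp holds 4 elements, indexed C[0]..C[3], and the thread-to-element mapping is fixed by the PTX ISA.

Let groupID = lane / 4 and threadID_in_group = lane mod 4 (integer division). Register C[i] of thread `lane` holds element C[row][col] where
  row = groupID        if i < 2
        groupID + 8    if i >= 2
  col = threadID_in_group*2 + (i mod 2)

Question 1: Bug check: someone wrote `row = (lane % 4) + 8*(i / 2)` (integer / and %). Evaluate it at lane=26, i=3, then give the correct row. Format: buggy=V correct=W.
buggy=10 correct=14

`(lane % 4) + 8*(i / 2)`[26,3]->10
lane 26->26/4=6, 26 mod 4=2
i=3  r:6+8->14  c:2·2+1->5
row: 10 vs 14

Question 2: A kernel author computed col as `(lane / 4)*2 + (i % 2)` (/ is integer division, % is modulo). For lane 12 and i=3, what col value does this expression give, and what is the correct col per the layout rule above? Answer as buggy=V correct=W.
buggy=7 correct=1

`(lane / 4)*2 + (i % 2)`[12,3]→7
L=12→G=12>>2=3, T=12&3=0
[3]→row 3+8=11  col 0·2+1=1
col: 7 vs 1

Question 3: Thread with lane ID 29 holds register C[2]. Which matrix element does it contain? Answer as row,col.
L=29⇒gr=29>>2=7, th=29&3=1
[2]⇒row 7+8=15  col 1·2+0=2

15,2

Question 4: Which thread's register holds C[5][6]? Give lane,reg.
23,0

r=5⇒gr=5,Rb=0  c=6⇒th=3,odd=0
L=5*4+3=23  i=0*2+0=0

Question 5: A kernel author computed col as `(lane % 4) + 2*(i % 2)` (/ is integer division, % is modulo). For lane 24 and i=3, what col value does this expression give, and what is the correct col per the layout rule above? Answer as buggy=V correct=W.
`(lane % 4) + 2*(i % 2)`[24,3]->2
24: gid=6,tid=0
[3] (6+8,0*2+1) = (14,1)
col: 2 vs 1

buggy=2 correct=1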